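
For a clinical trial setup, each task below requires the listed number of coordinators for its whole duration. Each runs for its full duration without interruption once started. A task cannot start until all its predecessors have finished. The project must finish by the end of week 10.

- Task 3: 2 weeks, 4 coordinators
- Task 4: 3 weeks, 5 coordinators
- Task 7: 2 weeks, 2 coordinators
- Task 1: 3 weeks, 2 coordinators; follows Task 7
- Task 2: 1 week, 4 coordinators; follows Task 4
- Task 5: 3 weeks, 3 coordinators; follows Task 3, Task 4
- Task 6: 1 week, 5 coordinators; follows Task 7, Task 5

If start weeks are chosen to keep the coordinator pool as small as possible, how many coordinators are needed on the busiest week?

6

Early-start (Task 3@1, Task 4@1, Task 7@1, Task 1@3, Task 2@4, Task 5@4, Task 6@7) gives peak 11: w1:11  w2:11  w3:7  w4:9  w5:5  w6:3  w7:5  w8:0  w9:0  w10:0.
Shift Task 4→3, Task 1→6, Task 2→6, Task 5→7, Task 6→10.
Schedule Task 3@1, Task 4@3, Task 7@1, Task 1@6, Task 2@6, Task 5@7, Task 6@10: w1:6  w2:6  w3:5  w4:5  w5:5  w6:6  w7:5  w8:5  w9:3  w10:5 — peak 6.
Total coordinator-weeks = 51 over 10 weeks ⇒ peak ≥ ⌈51/10⌉ = 6, so 6 is optimal.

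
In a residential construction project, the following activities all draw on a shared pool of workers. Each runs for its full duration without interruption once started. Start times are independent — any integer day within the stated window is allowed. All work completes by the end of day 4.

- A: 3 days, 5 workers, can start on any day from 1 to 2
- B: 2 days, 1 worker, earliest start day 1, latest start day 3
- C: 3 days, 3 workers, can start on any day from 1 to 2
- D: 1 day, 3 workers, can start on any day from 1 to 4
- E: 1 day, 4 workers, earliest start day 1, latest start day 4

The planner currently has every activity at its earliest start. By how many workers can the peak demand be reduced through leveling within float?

7

Early-start peak: d1:16  d2:9  d3:8  d4:0 ⇒ 16.
Leveled (A@1, B@1, C@1, D@4, E@4): d1:9  d2:9  d3:8  d4:7 ⇒ 9.
Reduction 16 − 9 = 7.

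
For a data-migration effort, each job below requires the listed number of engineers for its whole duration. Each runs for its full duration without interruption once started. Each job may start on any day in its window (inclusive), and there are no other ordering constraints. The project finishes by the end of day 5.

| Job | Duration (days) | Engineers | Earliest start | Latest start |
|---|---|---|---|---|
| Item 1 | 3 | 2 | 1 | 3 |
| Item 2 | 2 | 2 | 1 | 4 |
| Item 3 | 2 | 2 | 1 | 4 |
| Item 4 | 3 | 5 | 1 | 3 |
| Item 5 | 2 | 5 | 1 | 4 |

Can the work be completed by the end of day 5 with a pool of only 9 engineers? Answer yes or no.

yes

Schedule Item 1@1, Item 2@1, Item 3@3, Item 4@1, Item 5@4: d1:9  d2:9  d3:9  d4:7  d5:5 — peak 9 ≤ 9.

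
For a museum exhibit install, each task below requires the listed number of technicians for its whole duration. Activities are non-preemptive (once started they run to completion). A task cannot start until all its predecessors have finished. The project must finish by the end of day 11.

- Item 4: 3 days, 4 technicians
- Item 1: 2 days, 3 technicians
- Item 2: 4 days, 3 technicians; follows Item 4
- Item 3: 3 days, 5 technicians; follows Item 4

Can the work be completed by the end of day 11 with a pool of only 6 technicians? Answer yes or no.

Schedule Item 4@1, Item 1@4, Item 2@4, Item 3@8: d1:4  d2:4  d3:4  d4:6  d5:6  d6:3  d7:3  d8:5  d9:5  d10:5  d11:0 — peak 6 ≤ 6.

yes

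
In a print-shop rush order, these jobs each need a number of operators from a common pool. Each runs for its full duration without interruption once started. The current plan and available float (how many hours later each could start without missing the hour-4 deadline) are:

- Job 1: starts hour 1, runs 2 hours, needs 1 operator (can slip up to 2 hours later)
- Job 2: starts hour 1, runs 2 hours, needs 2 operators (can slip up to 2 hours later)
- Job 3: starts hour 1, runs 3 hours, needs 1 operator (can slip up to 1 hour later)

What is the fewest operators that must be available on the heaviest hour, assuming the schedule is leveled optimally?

Early-start (Job 1@1, Job 2@1, Job 3@1) gives peak 4: h1:4  h2:4  h3:1  h4:0.
Shift Job 2→3.
Schedule Job 1@1, Job 2@3, Job 3@1: h1:2  h2:2  h3:3  h4:2 — peak 3.
Total operator-hours = 9 over 4 hours ⇒ peak ≥ ⌈9/4⌉ = 3, so 3 is optimal.

3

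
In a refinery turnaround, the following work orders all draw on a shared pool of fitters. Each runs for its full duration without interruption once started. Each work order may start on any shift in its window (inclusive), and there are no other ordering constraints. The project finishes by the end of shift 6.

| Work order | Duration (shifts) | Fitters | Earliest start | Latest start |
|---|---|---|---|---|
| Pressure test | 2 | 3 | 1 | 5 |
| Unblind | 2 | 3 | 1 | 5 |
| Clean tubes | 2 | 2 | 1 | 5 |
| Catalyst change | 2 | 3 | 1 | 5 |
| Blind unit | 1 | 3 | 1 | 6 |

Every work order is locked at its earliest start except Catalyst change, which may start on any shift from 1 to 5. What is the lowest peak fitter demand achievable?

Catalyst change@1: s1:14  s2:11  s3:0  s4:0  s5:0  s6:0 → peak 14
Catalyst change@2: s1:11  s2:11  s3:3  s4:0  s5:0  s6:0 → peak 11
Catalyst change@3: s1:11  s2:8  s3:3  s4:3  s5:0  s6:0 → peak 11
Catalyst change@4: s1:11  s2:8  s3:0  s4:3  s5:3  s6:0 → peak 11
Catalyst change@5: s1:11  s2:8  s3:0  s4:0  s5:3  s6:3 → peak 11
Best is Catalyst change@2, peak 11.

11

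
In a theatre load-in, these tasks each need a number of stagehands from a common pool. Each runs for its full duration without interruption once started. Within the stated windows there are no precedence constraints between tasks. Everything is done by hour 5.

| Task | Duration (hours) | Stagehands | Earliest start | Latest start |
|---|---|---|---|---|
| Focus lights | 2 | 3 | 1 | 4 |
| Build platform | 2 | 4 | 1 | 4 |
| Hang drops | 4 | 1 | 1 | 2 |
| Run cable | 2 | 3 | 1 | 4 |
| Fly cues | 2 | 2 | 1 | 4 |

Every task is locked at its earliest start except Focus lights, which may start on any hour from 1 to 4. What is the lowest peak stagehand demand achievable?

Focus lights@1: h1:13  h2:13  h3:1  h4:1  h5:0 → peak 13
Focus lights@2: h1:10  h2:13  h3:4  h4:1  h5:0 → peak 13
Focus lights@3: h1:10  h2:10  h3:4  h4:4  h5:0 → peak 10
Focus lights@4: h1:10  h2:10  h3:1  h4:4  h5:3 → peak 10
Best is Focus lights@3, peak 10.

10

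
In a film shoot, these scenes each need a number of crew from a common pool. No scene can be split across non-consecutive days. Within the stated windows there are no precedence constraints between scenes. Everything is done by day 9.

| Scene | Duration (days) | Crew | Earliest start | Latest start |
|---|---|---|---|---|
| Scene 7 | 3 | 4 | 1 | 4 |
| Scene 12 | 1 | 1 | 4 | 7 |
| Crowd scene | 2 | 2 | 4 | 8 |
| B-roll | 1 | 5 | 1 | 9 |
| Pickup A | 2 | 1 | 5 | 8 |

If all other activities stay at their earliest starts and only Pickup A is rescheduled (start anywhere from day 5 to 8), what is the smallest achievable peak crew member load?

9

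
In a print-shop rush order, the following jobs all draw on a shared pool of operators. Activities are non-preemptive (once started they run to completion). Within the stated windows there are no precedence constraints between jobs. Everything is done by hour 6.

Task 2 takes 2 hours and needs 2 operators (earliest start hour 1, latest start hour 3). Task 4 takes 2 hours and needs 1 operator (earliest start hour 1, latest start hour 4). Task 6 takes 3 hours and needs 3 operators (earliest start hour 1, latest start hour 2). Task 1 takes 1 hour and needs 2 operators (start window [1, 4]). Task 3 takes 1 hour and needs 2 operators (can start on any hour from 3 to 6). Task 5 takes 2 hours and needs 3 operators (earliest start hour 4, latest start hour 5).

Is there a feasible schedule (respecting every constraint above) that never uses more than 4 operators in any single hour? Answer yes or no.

Total operator-hours = 25; over 6 hours the average is 25/6 > 4, so some hour must exceed 4.

no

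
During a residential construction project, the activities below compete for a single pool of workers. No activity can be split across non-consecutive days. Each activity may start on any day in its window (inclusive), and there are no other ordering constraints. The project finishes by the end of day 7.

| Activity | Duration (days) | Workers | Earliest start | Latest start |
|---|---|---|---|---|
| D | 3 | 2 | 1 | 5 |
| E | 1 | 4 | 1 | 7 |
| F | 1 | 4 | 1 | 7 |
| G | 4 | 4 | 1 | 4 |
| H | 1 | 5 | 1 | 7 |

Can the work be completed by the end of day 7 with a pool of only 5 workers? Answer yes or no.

no

The minimum achievable peak is 6; 5 < 6, so no feasible schedule stays within the cap.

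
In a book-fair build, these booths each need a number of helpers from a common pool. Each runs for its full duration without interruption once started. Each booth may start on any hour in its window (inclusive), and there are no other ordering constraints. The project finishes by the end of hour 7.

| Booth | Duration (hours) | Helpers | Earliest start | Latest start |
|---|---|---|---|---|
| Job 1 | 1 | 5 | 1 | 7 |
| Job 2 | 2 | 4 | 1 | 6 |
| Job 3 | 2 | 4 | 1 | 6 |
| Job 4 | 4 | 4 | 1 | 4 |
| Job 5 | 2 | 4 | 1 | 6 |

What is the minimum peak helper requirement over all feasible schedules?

8

Early-start (Job 1@1, Job 2@1, Job 3@1, Job 4@1, Job 5@1) gives peak 21: h1:21  h2:16  h3:4  h4:4  h5:0  h6:0  h7:0.
Shift Job 2→2, Job 3→2, Job 4→4, Job 5→4.
Schedule Job 1@1, Job 2@2, Job 3@2, Job 4@4, Job 5@4: h1:5  h2:8  h3:8  h4:8  h5:8  h6:4  h7:4 — peak 8.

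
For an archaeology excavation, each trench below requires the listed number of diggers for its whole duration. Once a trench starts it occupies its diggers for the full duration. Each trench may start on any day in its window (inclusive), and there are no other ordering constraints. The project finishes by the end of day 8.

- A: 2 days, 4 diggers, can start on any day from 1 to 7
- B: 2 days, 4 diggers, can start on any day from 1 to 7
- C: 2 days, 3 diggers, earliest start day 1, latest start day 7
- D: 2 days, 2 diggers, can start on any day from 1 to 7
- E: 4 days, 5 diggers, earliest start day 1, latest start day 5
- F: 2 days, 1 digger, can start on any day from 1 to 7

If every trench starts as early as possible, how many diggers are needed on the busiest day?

Early-start schedule: A@1, B@1, C@1, D@1, E@1, F@1.
Load per day: day 1: 19, day 2: 19, day 3: 5, day 4: 5, day 5: 0, day 6: 0, day 7: 0, day 8: 0.
Peak is 19.

19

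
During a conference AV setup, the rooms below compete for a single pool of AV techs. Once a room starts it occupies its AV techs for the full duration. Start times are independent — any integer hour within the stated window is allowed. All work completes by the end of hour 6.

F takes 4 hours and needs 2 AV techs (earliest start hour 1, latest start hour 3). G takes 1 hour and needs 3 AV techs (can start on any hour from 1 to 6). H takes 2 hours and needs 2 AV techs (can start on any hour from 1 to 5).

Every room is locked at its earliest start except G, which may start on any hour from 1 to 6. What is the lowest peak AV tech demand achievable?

4

G@1: h1:7  h2:4  h3:2  h4:2  h5:0  h6:0 → peak 7
G@2: h1:4  h2:7  h3:2  h4:2  h5:0  h6:0 → peak 7
G@3: h1:4  h2:4  h3:5  h4:2  h5:0  h6:0 → peak 5
G@4: h1:4  h2:4  h3:2  h4:5  h5:0  h6:0 → peak 5
G@5: h1:4  h2:4  h3:2  h4:2  h5:3  h6:0 → peak 4
G@6: h1:4  h2:4  h3:2  h4:2  h5:0  h6:3 → peak 4
Best is G@5, peak 4.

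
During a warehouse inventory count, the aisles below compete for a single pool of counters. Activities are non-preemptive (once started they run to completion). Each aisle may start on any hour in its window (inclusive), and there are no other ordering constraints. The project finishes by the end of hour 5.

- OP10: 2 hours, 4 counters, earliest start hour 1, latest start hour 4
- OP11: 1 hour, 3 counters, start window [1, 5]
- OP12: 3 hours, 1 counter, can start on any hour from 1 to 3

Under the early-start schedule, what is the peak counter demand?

8

Early-start schedule: OP10@1, OP11@1, OP12@1.
Load per hour: hour 1: 8, hour 2: 5, hour 3: 1, hour 4: 0, hour 5: 0.
Peak is 8.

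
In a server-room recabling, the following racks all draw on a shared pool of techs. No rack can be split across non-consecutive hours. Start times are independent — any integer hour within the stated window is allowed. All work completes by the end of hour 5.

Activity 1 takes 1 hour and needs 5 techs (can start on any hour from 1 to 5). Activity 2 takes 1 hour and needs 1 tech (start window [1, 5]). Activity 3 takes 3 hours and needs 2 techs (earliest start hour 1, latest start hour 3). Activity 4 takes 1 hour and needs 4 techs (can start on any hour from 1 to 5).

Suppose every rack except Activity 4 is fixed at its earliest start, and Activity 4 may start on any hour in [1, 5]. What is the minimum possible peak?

Activity 4@1: h1:12  h2:2  h3:2  h4:0  h5:0 → peak 12
Activity 4@2: h1:8  h2:6  h3:2  h4:0  h5:0 → peak 8
Activity 4@3: h1:8  h2:2  h3:6  h4:0  h5:0 → peak 8
Activity 4@4: h1:8  h2:2  h3:2  h4:4  h5:0 → peak 8
Activity 4@5: h1:8  h2:2  h3:2  h4:0  h5:4 → peak 8
Best is Activity 4@2, peak 8.

8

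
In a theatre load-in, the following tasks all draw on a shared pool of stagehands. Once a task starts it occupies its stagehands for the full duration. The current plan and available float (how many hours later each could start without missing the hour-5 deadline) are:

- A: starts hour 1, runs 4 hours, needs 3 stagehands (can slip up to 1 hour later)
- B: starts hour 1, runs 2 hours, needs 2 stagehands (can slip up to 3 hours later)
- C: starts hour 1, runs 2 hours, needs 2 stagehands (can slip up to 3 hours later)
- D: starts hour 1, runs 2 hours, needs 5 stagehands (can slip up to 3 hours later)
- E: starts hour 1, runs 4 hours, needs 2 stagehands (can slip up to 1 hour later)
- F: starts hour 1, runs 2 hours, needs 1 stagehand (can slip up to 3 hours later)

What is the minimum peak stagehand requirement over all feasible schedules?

Early-start (A@1, B@1, C@1, D@1, E@1, F@1) gives peak 15: h1:15  h2:15  h3:5  h4:5  h5:0.
Shift D→3.
Schedule A@1, B@1, C@1, D@3, E@1, F@1: h1:10  h2:10  h3:10  h4:10  h5:0 — peak 10.

10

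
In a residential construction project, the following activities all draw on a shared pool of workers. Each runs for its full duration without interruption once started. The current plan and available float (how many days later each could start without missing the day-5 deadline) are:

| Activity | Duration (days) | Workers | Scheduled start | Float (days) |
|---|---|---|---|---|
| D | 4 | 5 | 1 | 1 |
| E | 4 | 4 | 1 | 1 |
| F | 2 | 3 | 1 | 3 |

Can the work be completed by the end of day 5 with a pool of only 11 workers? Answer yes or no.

The minimum achievable peak is 12; 11 < 12, so no feasible schedule stays within the cap.

no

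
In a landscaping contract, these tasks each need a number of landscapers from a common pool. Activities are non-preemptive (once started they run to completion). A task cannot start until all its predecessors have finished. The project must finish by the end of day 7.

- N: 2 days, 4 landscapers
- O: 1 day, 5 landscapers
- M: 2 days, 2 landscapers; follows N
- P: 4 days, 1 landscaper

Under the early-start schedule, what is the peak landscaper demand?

10

Early-start schedule: N@1, O@1, M@3, P@1.
Load per day: day 1: 10, day 2: 5, day 3: 3, day 4: 3, day 5: 0, day 6: 0, day 7: 0.
Peak is 10.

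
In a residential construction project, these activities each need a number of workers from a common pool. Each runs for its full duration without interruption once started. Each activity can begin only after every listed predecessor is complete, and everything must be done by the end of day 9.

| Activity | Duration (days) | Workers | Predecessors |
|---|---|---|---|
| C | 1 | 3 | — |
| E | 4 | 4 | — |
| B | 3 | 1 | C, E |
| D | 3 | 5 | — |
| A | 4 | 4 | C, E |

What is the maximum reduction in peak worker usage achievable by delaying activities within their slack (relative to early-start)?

Early-start peak: d1:12  d2:9  d3:9  d4:4  d5:5  d6:5  d7:5  d8:4  d9:0 ⇒ 12.
Leveled (C@1, E@1, B@5, D@2, A@5): d1:7  d2:9  d3:9  d4:9  d5:5  d6:5  d7:5  d8:4  d9:0 ⇒ 9.
Reduction 12 − 9 = 3.

3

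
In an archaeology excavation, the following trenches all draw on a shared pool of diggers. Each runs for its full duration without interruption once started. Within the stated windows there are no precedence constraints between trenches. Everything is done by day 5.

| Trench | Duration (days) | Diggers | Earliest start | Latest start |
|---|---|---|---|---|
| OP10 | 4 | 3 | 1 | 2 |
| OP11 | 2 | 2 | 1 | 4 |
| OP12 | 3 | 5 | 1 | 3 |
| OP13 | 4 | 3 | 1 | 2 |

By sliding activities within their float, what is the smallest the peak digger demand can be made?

Early-start (OP10@1, OP11@1, OP12@1, OP13@1) gives peak 13: d1:13  d2:13  d3:11  d4:6  d5:0.
Shift OP12→3.
Schedule OP10@1, OP11@1, OP12@3, OP13@1: d1:8  d2:8  d3:11  d4:11  d5:5 — peak 11.

11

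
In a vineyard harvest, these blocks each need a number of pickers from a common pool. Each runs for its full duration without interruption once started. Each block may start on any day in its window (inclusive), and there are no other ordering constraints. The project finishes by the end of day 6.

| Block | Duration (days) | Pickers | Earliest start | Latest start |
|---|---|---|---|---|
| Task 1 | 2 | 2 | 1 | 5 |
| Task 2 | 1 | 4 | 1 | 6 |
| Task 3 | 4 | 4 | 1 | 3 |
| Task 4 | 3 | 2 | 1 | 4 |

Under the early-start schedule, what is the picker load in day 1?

At early start, day 1 has: Task 1, Task 2, Task 3, Task 4.
Demand: 2 + 4 + 4 + 2 = 12.

12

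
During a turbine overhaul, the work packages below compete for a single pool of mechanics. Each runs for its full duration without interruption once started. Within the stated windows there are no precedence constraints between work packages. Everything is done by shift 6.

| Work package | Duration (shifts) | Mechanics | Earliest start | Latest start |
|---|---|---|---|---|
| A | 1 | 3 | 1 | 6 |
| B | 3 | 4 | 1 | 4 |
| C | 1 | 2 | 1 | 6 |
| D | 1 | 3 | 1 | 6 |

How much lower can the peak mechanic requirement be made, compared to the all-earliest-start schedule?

Early-start peak: s1:12  s2:4  s3:4  s4:0  s5:0  s6:0 ⇒ 12.
Leveled (A@1, B@2, C@5, D@6): s1:3  s2:4  s3:4  s4:4  s5:2  s6:3 ⇒ 4.
Reduction 12 − 4 = 8.

8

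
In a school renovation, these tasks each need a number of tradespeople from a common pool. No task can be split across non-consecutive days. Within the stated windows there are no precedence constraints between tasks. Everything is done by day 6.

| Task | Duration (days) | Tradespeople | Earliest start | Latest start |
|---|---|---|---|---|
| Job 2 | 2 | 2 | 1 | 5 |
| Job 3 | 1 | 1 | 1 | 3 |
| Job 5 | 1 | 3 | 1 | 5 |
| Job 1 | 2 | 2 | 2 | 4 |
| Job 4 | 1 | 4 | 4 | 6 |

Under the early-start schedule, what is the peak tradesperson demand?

Early-start schedule: Job 2@1, Job 3@1, Job 5@1, Job 1@2, Job 4@4.
Load per day: day 1: 6, day 2: 4, day 3: 2, day 4: 4, day 5: 0, day 6: 0.
Peak is 6.

6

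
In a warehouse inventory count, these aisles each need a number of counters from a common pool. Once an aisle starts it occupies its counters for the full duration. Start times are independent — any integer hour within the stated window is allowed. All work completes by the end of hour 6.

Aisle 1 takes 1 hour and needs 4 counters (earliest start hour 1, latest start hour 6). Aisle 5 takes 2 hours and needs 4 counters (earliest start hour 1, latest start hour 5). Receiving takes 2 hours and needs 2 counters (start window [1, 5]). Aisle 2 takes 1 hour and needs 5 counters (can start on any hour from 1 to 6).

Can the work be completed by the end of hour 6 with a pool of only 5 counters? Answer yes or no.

Schedule Aisle 1@1, Aisle 5@2, Receiving@4, Aisle 2@6: h1:4  h2:4  h3:4  h4:2  h5:2  h6:5 — peak 5 ≤ 5.

yes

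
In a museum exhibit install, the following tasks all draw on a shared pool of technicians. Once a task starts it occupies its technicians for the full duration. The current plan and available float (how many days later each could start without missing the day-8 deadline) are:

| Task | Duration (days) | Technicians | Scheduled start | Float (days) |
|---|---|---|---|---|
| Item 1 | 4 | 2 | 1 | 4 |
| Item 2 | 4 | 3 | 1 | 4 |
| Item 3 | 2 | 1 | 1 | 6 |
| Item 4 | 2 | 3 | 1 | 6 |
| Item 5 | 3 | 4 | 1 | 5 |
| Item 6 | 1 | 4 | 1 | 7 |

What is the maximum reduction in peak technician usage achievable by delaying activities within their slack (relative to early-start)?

11

Early-start peak: d1:17  d2:13  d3:9  d4:5  d5:0  d6:0  d7:0  d8:0 ⇒ 17.
Leveled (Item 1@1, Item 2@4, Item 3@4, Item 4@6, Item 5@1, Item 6@8): d1:6  d2:6  d3:6  d4:6  d5:4  d6:6  d7:6  d8:4 ⇒ 6.
Reduction 17 − 6 = 11.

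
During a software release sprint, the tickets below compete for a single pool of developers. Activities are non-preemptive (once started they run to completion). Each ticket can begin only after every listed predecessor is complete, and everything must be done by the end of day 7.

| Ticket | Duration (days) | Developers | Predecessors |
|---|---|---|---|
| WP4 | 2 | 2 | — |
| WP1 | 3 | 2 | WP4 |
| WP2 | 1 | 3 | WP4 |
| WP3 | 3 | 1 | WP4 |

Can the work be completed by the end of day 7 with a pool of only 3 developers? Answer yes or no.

Schedule WP4@1, WP1@3, WP2@6, WP3@3: d1:2  d2:2  d3:3  d4:3  d5:3  d6:3  d7:0 — peak 3 ≤ 3.

yes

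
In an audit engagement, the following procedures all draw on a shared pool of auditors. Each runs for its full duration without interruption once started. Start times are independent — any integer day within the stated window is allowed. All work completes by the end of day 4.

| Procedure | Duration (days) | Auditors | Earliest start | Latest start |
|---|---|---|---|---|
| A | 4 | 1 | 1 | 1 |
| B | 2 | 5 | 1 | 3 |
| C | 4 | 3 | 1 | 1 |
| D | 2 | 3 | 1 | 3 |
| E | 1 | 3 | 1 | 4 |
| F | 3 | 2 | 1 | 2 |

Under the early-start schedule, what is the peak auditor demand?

17

Early-start schedule: A@1, B@1, C@1, D@1, E@1, F@1.
Load per day: day 1: 17, day 2: 14, day 3: 6, day 4: 4.
Peak is 17.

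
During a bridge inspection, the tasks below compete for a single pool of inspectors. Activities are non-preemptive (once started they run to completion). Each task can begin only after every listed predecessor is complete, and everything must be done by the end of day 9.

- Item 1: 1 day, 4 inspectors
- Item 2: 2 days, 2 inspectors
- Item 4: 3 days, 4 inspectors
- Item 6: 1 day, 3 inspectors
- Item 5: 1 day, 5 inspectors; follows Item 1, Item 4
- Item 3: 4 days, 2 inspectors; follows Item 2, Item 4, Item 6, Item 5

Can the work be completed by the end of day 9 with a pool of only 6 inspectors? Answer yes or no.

no

The minimum achievable peak is 7; 6 < 7, so no feasible schedule stays within the cap.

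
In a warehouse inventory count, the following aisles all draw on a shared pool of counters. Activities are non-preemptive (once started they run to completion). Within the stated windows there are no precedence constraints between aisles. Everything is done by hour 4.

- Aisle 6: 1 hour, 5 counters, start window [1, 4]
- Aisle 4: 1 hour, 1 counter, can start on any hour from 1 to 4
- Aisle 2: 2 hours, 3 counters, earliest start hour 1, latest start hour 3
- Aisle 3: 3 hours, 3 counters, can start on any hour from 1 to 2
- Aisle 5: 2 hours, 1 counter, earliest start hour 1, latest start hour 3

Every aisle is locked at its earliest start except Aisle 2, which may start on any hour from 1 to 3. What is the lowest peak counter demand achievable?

10

Aisle 2@1: h1:13  h2:7  h3:3  h4:0 → peak 13
Aisle 2@2: h1:10  h2:7  h3:6  h4:0 → peak 10
Aisle 2@3: h1:10  h2:4  h3:6  h4:3 → peak 10
Best is Aisle 2@2, peak 10.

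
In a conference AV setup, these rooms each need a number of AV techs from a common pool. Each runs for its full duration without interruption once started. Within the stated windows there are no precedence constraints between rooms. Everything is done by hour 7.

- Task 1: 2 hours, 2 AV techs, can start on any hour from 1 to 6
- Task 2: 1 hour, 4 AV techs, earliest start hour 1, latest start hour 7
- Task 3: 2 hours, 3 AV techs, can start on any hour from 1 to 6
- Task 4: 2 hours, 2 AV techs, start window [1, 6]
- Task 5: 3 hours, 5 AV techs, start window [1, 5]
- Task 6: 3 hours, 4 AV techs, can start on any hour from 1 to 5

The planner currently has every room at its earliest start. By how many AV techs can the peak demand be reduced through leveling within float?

Early-start peak: h1:20  h2:16  h3:9  h4:0  h5:0  h6:0  h7:0 ⇒ 20.
Leveled (Task 1@1, Task 2@1, Task 3@3, Task 4@5, Task 5@5, Task 6@2): h1:6  h2:6  h3:7  h4:7  h5:7  h6:7  h7:5 ⇒ 7.
Reduction 20 − 7 = 13.

13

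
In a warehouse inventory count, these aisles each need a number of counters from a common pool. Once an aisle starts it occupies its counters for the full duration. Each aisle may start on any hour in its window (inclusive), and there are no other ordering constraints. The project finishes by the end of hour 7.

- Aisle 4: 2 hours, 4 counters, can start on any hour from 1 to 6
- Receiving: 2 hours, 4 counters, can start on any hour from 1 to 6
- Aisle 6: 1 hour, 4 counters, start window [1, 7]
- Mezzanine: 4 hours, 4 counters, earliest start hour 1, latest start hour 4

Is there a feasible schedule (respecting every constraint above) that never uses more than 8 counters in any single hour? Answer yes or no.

yes

Schedule Aisle 4@1, Receiving@1, Aisle 6@3, Mezzanine@3: h1:8  h2:8  h3:8  h4:4  h5:4  h6:4  h7:0 — peak 8 ≤ 8.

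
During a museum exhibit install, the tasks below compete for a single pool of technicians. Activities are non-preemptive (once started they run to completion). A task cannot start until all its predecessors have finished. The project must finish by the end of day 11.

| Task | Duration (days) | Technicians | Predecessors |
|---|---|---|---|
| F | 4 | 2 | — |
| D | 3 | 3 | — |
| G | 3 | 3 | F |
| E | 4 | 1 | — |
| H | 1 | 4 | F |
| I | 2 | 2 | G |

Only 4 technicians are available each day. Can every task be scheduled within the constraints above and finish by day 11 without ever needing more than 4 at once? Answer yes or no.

The minimum achievable peak is 5; 4 < 5, so no feasible schedule stays within the cap.

no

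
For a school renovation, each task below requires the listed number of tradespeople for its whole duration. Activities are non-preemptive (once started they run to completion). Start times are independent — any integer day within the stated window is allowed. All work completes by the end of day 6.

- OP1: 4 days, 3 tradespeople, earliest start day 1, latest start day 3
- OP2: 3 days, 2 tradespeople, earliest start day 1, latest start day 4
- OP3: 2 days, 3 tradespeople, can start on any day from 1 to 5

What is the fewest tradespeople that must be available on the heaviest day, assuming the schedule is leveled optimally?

Early-start (OP1@1, OP2@1, OP3@1) gives peak 8: d1:8  d2:8  d3:5  d4:3  d5:0  d6:0.
Shift OP3→5.
Schedule OP1@1, OP2@1, OP3@5: d1:5  d2:5  d3:5  d4:3  d5:3  d6:3 — peak 5.

5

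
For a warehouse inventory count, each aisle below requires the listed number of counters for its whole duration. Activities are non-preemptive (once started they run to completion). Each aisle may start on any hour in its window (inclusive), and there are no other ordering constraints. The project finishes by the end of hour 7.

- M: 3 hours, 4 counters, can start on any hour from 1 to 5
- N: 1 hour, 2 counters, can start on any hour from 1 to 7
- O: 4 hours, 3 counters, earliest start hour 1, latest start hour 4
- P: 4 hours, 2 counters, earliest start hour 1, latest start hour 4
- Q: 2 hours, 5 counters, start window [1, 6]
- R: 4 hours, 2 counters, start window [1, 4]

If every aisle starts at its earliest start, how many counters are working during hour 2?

16

At early start, hour 2 has: M, O, P, Q, R.
Demand: 4 + 3 + 2 + 5 + 2 = 16.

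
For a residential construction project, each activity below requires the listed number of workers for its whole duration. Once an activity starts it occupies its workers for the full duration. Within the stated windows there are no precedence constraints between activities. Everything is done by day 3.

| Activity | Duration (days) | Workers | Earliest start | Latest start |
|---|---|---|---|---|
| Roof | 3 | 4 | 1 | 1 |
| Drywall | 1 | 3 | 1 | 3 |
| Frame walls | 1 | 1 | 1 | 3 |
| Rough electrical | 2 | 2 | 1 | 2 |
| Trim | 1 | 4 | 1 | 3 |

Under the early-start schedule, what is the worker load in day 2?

At early start, day 2 has: Roof, Rough electrical.
Demand: 4 + 2 = 6.

6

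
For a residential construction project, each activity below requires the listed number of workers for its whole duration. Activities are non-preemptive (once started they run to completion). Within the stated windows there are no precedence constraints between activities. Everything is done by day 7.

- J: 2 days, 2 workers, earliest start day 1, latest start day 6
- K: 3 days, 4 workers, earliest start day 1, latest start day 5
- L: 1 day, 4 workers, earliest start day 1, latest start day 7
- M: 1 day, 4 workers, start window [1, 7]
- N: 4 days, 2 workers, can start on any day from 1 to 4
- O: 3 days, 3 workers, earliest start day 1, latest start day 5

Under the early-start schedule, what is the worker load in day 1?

At early start, day 1 has: J, K, L, M, N, O.
Demand: 2 + 4 + 4 + 4 + 2 + 3 = 19.

19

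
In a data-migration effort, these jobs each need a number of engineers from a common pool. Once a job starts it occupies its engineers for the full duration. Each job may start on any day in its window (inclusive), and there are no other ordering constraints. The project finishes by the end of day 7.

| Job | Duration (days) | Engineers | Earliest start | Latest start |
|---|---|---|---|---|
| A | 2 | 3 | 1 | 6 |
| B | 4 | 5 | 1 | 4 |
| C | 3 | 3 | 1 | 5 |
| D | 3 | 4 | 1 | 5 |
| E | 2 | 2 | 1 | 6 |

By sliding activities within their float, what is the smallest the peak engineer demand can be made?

Early-start (A@1, B@1, C@1, D@1, E@1) gives peak 17: d1:17  d2:17  d3:12  d4:5  d5:0  d6:0  d7:0.
Shift C→3, D→5, E→6.
Schedule A@1, B@1, C@3, D@5, E@6: d1:8  d2:8  d3:8  d4:8  d5:7  d6:6  d7:6 — peak 8.
Total engineer-days = 51 over 7 days ⇒ peak ≥ ⌈51/7⌉ = 8, so 8 is optimal.

8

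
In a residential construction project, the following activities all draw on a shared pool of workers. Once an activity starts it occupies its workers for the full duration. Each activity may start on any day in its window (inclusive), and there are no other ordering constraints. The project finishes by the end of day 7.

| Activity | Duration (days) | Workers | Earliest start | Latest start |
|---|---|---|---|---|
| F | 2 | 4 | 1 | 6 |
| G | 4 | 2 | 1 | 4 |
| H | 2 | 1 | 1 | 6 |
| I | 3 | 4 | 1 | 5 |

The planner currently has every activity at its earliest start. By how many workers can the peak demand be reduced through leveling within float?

5

Early-start peak: d1:11  d2:11  d3:6  d4:2  d5:0  d6:0  d7:0 ⇒ 11.
Leveled (F@1, G@1, H@3, I@5): d1:6  d2:6  d3:3  d4:3  d5:4  d6:4  d7:4 ⇒ 6.
Reduction 11 − 6 = 5.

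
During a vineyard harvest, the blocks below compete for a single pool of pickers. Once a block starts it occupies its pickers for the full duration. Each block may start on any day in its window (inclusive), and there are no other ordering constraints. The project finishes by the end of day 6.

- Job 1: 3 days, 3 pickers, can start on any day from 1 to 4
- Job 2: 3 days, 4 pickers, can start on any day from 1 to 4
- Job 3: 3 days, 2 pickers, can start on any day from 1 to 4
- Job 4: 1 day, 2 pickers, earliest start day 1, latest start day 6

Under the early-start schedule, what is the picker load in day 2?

9

At early start, day 2 has: Job 1, Job 2, Job 3.
Demand: 3 + 4 + 2 = 9.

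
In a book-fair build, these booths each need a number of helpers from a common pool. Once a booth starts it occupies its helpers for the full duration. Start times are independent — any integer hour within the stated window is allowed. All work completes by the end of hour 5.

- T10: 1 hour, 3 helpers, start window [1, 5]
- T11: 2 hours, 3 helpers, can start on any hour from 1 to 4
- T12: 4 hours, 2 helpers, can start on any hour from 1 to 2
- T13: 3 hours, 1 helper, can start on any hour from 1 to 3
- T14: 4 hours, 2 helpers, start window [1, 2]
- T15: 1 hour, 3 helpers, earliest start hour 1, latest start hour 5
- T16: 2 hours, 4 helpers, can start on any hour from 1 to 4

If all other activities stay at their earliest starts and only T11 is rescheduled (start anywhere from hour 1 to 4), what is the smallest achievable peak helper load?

15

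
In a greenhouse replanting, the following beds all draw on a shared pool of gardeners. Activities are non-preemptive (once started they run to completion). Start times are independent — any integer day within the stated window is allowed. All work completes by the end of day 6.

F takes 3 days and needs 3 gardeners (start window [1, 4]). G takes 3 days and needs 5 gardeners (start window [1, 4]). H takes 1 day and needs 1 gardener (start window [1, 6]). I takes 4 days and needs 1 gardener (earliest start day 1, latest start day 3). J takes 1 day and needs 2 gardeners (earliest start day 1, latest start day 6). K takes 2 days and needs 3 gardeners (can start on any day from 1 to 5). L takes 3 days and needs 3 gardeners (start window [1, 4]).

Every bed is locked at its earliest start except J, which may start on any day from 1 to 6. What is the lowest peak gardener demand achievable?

16

J@1: d1:18  d2:15  d3:12  d4:1  d5:0  d6:0 → peak 18
J@2: d1:16  d2:17  d3:12  d4:1  d5:0  d6:0 → peak 17
J@3: d1:16  d2:15  d3:14  d4:1  d5:0  d6:0 → peak 16
J@4: d1:16  d2:15  d3:12  d4:3  d5:0  d6:0 → peak 16
J@5: d1:16  d2:15  d3:12  d4:1  d5:2  d6:0 → peak 16
J@6: d1:16  d2:15  d3:12  d4:1  d5:0  d6:2 → peak 16
Best is J@3, peak 16.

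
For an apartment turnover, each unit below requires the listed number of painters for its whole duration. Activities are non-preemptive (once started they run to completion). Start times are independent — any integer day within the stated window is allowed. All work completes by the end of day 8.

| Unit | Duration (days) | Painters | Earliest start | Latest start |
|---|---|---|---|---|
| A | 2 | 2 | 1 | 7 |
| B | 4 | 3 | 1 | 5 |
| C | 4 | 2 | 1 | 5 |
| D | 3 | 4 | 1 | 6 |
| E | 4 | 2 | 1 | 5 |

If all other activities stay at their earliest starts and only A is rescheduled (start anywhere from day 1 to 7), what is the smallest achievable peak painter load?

A@1: d1:13  d2:13  d3:11  d4:7  d5:0  d6:0  d7:0  d8:0 → peak 13
A@2: d1:11  d2:13  d3:13  d4:7  d5:0  d6:0  d7:0  d8:0 → peak 13
A@3: d1:11  d2:11  d3:13  d4:9  d5:0  d6:0  d7:0  d8:0 → peak 13
A@4: d1:11  d2:11  d3:11  d4:9  d5:2  d6:0  d7:0  d8:0 → peak 11
A@5: d1:11  d2:11  d3:11  d4:7  d5:2  d6:2  d7:0  d8:0 → peak 11
A@6: d1:11  d2:11  d3:11  d4:7  d5:0  d6:2  d7:2  d8:0 → peak 11
A@7: d1:11  d2:11  d3:11  d4:7  d5:0  d6:0  d7:2  d8:2 → peak 11
Best is A@4, peak 11.

11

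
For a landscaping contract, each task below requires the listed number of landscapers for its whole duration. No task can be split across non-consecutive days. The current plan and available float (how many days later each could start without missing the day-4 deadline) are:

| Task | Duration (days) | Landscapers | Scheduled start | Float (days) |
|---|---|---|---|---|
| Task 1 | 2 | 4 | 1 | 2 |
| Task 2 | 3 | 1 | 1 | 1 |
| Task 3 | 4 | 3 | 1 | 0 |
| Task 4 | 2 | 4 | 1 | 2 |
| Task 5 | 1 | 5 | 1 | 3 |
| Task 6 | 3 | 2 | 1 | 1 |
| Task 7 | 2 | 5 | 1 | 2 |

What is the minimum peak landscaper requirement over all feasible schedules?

14

Early-start (Task 1@1, Task 2@1, Task 3@1, Task 4@1, Task 5@1, Task 6@1, Task 7@1) gives peak 24: d1:24  d2:19  d3:6  d4:3.
Shift Task 5→4, Task 7→3.
Schedule Task 1@1, Task 2@1, Task 3@1, Task 4@1, Task 5@4, Task 6@1, Task 7@3: d1:14  d2:14  d3:11  d4:13 — peak 14.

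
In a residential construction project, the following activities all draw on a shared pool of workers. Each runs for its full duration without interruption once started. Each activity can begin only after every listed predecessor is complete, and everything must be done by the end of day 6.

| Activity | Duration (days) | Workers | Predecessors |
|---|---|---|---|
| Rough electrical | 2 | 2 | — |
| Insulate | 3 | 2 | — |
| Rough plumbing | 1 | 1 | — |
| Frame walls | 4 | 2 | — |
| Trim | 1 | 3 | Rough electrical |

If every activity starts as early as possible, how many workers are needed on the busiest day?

7

Early-start schedule: Rough electrical@1, Insulate@1, Rough plumbing@1, Frame walls@1, Trim@3.
Load per day: day 1: 7, day 2: 6, day 3: 7, day 4: 2, day 5: 0, day 6: 0.
Peak is 7.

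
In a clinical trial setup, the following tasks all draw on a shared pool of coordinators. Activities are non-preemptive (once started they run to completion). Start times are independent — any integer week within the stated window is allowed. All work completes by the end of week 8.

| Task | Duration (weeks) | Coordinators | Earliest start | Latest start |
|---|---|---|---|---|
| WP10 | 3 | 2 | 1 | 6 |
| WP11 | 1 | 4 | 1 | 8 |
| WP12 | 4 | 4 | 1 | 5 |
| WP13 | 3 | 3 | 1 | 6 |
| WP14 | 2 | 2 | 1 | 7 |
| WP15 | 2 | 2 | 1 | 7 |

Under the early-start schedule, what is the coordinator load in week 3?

At early start, week 3 has: WP10, WP12, WP13.
Demand: 2 + 4 + 3 = 9.

9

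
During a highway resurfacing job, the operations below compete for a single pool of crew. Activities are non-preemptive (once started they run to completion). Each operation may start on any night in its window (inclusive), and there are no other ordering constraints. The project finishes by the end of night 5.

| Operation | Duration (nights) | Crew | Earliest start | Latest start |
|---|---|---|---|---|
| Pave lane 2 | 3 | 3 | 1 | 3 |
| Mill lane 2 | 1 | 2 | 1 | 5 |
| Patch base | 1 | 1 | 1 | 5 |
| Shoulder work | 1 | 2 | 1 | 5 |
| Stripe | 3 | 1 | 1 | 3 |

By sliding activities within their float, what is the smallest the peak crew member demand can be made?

Early-start (Pave lane 2@1, Mill lane 2@1, Patch base@1, Shoulder work@1, Stripe@1) gives peak 9: n1:9  n2:4  n3:4  n4:0  n5:0.
Shift Mill lane 2→4, Shoulder work→5, Stripe→2.
Schedule Pave lane 2@1, Mill lane 2@4, Patch base@1, Shoulder work@5, Stripe@2: n1:4  n2:4  n3:4  n4:3  n5:2 — peak 4.
Total crew member-nights = 17 over 5 nights ⇒ peak ≥ ⌈17/5⌉ = 4, so 4 is optimal.

4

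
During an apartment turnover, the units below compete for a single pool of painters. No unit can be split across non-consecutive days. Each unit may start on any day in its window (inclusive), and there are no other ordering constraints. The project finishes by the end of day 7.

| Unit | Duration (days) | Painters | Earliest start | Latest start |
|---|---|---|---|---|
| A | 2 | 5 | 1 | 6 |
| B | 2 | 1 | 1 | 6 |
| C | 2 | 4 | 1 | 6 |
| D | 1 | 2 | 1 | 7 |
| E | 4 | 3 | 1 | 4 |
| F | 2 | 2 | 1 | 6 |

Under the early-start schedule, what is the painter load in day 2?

At early start, day 2 has: A, B, C, E, F.
Demand: 5 + 1 + 4 + 3 + 2 = 15.

15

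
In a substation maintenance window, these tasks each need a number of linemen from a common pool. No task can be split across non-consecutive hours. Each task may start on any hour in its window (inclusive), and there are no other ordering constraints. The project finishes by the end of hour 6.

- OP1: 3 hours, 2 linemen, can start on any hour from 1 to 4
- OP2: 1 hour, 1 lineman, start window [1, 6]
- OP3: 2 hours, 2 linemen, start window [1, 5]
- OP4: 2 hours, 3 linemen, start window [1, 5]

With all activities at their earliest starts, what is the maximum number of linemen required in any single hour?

8

Early-start schedule: OP1@1, OP2@1, OP3@1, OP4@1.
Load per hour: hour 1: 8, hour 2: 7, hour 3: 2, hour 4: 0, hour 5: 0, hour 6: 0.
Peak is 8.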